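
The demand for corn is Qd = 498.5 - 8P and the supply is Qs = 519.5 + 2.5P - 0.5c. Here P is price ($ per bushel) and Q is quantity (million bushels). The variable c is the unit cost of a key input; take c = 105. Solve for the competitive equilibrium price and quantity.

P* = 3, Q* = 474.5

With c = 105, supply is Qs = 467 + 2.5P.
The market clears where 498.5 - 8P = 467 + 2.5P. Rearranging, 10.5P = 31.5, hence P* = 3.
From the demand curve, Q* = 498.5 - 8(3) = 474.5.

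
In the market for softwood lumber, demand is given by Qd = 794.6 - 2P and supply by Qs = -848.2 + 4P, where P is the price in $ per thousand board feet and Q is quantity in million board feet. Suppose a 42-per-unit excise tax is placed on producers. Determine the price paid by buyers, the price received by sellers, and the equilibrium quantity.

Producers keep P_s = P_b - 42 per unit, so supply in terms of the buyer price is Qs = -1016.2 + 4P_b.
Market clearing requires 794.6 - 2P_b = -1016.2 + 4P_b; hence 1810.8 = 6P_b and P_b = 301.8.
Then P_s = 301.8 - 42 = 259.8 and Q = 794.6 - 2(301.8) = 191.

P_b = 301.8, P_s = 259.8, Q = 191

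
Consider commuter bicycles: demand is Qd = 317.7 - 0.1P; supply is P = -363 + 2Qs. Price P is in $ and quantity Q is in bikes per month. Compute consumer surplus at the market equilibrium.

In direct form, Qs = 181.5 + 0.5P.
The market clears where 317.7 - 0.1P = 181.5 + 0.5P. Rearranging, 0.6P = 136.2, hence P* = 227.
Plugging P* into demand: Q* = 317.7 - 0.1(227) = 295.
Demand choke price (Qd = 0): P = 317.7/0.1 = 3177. Consumer surplus = ½ × (3177 - 227) × 295 = 435125.

Consumer surplus = 435125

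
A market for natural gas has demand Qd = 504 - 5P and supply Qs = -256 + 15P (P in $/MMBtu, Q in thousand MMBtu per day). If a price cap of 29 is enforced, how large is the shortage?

Shortage = 180

Evaluating both curves at the ceiling price 29 gives Qd = 359, Qs = 179.
Shortage = Qd - Qs = 359 - 179 = 180.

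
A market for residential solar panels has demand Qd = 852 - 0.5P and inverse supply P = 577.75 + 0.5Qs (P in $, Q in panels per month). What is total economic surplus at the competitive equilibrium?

Total surplus = 253687.8125

Inverting to quantity form: Qs = -1155.5 + 2P.
Equating demand and supply, 852 - 0.5P = -1155.5 + 2P gives 2.5P = 2007.5, so P* = 803.
Substitute back: Q* = 852 - 0.5(803) = 450.5.
Demand choke price = 1704; supply choke price = 577.75. CS = ½(1704 - 803)(450.5) = 202950.25; PS = ½(803 - 577.75)(450.5) = 50737.5625. Total surplus = 253687.8125.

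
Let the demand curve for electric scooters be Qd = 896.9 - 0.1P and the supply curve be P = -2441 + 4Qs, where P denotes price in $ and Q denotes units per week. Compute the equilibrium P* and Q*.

Rewriting in direct form: Qs = 610.25 + 0.25P.
Equating demand and supply, 896.9 - 0.1P = 610.25 + 0.25P gives 0.35P = 286.65, so P* = 819.
Substitute back: Q* = 896.9 - 0.1(819) = 815.

P* = 819, Q* = 815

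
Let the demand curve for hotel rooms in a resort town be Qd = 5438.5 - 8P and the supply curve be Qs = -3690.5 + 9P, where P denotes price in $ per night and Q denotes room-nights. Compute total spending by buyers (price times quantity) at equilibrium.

The market clears where 5438.5 - 8P = -3690.5 + 9P. Rearranging, 17P = 9129, hence P* = 537.
Plugging P* into demand: Q* = 5438.5 - 8(537) = 1142.5.
Total spending by buyers = P* × Q* = 537 × 1142.5 = 613522.5.

Total spending by buyers = 613522.5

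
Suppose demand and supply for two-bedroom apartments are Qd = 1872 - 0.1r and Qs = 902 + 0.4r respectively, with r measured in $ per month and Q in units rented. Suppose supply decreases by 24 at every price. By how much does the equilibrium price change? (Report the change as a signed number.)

Δr = 48

The market clears where 1872 - 0.1r = 902 + 0.4r. Rearranging, 0.5r = 970, hence r* = 1940.
Plugging r* into demand: Q* = 1872 - 0.1(1940) = 1678.
After the shift, supply is Qs = 878 + 0.4r.
New equilibrium: 994 = 0.5r, so r = 1988 and Q = 1673.2.
Δr = 1988 - 1940 = 48.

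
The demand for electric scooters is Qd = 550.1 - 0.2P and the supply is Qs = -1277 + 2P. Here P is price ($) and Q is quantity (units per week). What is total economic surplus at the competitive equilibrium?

At equilibrium Qd = Qs, so 550.1 - 0.2P = -1277 + 2P; collecting terms, 1827.1 = 2.2P and P* = 830.5.
Substitute back: Q* = 550.1 - 0.2(830.5) = 384.
Demand choke price = 2750.5; supply choke price = 638.5. CS = ½(2750.5 - 830.5)(384) = 368640; PS = ½(830.5 - 638.5)(384) = 36864. Total surplus = 405504.

Total surplus = 405504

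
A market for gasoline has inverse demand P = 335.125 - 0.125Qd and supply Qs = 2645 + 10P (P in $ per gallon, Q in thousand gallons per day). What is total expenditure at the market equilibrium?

Inverting to quantity form: Qd = 2681 - 8P.
The market clears where 2681 - 8P = 2645 + 10P. Rearranging, 18P = 36, hence P* = 2.
Substitute back: Q* = 2681 - 8(2) = 2665.
Total expenditure = P* × Q* = 2 × 2665 = 5330.

Total expenditure = 5330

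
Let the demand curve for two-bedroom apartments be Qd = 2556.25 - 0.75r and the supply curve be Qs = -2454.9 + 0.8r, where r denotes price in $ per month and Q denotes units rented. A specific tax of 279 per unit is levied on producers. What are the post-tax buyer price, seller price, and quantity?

With a tax of 279 on producers, they supply based on the net price r_s = r_b - 279, so Qs = -2678.1 + 0.8r_b.
Equate demand and the shifted supply: 2556.25 - 0.75r_b = -2678.1 + 0.8r_b, giving 1.55r_b = 5234.35, so r_b = 3377.
So r_s = 3098 and the quantity traded is Q = 2556.25 - 0.75(3377) = 23.5.

r_b = 3377, r_s = 3098, Q = 23.5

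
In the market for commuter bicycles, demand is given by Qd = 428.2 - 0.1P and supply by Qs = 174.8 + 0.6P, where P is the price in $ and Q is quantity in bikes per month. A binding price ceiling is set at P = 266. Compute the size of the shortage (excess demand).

With P fixed at 266, quantity demanded is 401.6 and quantity supplied is 334.4.
Shortage = Qd - Qs = 401.6 - 334.4 = 67.2.

Shortage = 67.2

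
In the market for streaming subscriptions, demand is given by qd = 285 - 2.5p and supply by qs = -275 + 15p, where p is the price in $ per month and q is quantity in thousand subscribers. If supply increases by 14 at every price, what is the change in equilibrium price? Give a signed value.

Δp = -0.8

At equilibrium qd = qs, so 285 - 2.5p = -275 + 15p; collecting terms, 560 = 17.5p and p* = 32.
From the demand curve, q* = 285 - 2.5(32) = 205.
After the shift, supply is qs = -261 + 15p.
New equilibrium: 546 = 17.5p, so p = 31.2 and q = 207.
Δp = 31.2 - 32 = -0.8.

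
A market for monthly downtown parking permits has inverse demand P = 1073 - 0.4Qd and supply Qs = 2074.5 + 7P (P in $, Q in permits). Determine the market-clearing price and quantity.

P* = 64, Q* = 2522.5

In direct form, Qd = 2682.5 - 2.5P.
At equilibrium Qd = Qs, so 2682.5 - 2.5P = 2074.5 + 7P; collecting terms, 608 = 9.5P and P* = 64.
From the demand curve, Q* = 2682.5 - 2.5(64) = 2522.5.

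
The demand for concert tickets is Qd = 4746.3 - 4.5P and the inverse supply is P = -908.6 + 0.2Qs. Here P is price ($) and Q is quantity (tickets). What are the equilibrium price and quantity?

Rewriting in direct form: Qs = 4543 + 5P.
At equilibrium Qd = Qs, so 4746.3 - 4.5P = 4543 + 5P; collecting terms, 203.3 = 9.5P and P* = 21.4.
From the demand curve, Q* = 4746.3 - 4.5(21.4) = 4650.

P* = 21.4, Q* = 4650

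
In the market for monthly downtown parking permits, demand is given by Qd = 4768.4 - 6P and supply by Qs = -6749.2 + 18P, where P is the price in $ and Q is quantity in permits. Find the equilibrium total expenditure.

Equating demand and supply, 4768.4 - 6P = -6749.2 + 18P gives 24P = 11517.6, so P* = 479.9.
Substitute back: Q* = 4768.4 - 6(479.9) = 1889.
Total expenditure = P* × Q* = 479.9 × 1889 = 906531.1.

Total expenditure = 906531.1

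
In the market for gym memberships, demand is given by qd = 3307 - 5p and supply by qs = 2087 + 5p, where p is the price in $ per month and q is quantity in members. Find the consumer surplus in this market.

Consumer surplus = 727380.9

Set qd = qs: 3307 - 5p = 2087 + 5p, so 1220 = 10p and p* = 122.
Substitute back: q* = 3307 - 5(122) = 2697.
Demand choke price (qd = 0): p = 3307/5 = 661.4. Consumer surplus = ½ × (661.4 - 122) × 2697 = 727380.9.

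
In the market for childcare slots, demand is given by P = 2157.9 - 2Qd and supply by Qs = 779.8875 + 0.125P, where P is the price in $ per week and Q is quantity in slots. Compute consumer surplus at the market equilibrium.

Solving each curve for Q: Qd = 1078.95 - 0.5P.
At equilibrium Qd = Qs, so 1078.95 - 0.5P = 779.8875 + 0.125P; collecting terms, 299.0625 = 0.625P and P* = 478.5.
From the demand curve, Q* = 1078.95 - 0.5(478.5) = 839.7.
Demand choke price (Qd = 0): P = 1078.95/0.5 = 2157.9. Consumer surplus = ½ × (2157.9 - 478.5) × 839.7 = 705096.09.

Consumer surplus = 705096.09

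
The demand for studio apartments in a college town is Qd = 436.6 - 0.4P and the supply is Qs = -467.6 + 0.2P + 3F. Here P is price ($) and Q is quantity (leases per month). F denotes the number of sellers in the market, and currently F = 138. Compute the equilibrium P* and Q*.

P* = 817, Q* = 109.8

With F = 138, supply is Qs = -53.6 + 0.2P.
The market clears where 436.6 - 0.4P = -53.6 + 0.2P. Rearranging, 0.6P = 490.2, hence P* = 817.
From the demand curve, Q* = 436.6 - 0.4(817) = 109.8.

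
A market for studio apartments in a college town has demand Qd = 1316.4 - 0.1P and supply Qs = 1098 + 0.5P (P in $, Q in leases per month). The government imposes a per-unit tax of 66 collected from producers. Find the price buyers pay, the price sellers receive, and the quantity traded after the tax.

P_b = 419, P_s = 353, Q = 1274.5

With a tax of 66 on producers, they supply based on the net price P_s = P_b - 66, so Qs = 1065 + 0.5P_b.
Set Qd = Qs: 1316.4 - 0.1P_b = 1065 + 0.5P_b, so 251.4 = 0.6P_b and P_b = 419.
So P_s = 353 and the quantity traded is Q = 1316.4 - 0.1(419) = 1274.5.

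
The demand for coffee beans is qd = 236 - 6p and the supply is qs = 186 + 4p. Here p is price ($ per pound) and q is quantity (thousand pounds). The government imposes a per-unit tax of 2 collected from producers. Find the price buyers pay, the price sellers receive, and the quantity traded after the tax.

p_b = 5.8, p_s = 3.8, q = 201.2

With a tax of 2 on producers, they supply based on the net price p_s = p_b - 2, so qs = 178 + 4p_b.
Market clearing requires 236 - 6p_b = 178 + 4p_b; hence 58 = 10p_b and p_b = 5.8.
So p_s = 3.8 and the quantity traded is q = 236 - 6(5.8) = 201.2.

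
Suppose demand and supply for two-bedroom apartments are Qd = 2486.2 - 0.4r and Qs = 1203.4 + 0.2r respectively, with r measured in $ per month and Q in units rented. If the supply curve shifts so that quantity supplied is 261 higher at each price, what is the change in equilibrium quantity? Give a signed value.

ΔQ = 174

Equating demand and supply, 2486.2 - 0.4r = 1203.4 + 0.2r gives 0.6r = 1282.8, so r* = 2138.
From the demand curve, Q* = 2486.2 - 0.4(2138) = 1631.
After the shift, supply is Qs = 1464.4 + 0.2r.
New equilibrium: 1021.8 = 0.6r, so r = 1703 and Q = 1805.
ΔQ = 1805 - 1631 = 174.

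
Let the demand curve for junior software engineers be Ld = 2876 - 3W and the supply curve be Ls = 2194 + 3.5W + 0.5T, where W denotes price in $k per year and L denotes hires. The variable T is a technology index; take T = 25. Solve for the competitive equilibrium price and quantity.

With T = 25, supply is Ls = 2206.5 + 3.5W.
Equating demand and supply, 2876 - 3W = 2206.5 + 3.5W gives 6.5W = 669.5, so W* = 103.
Then L* = 2876 - 3(103) = 2567.

W* = 103, L* = 2567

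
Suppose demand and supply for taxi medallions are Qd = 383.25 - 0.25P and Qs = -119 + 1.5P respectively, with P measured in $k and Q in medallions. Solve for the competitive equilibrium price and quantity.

P* = 287, Q* = 311.5

The market clears where 383.25 - 0.25P = -119 + 1.5P. Rearranging, 1.75P = 502.25, hence P* = 287.
Substitute back: Q* = 383.25 - 0.25(287) = 311.5.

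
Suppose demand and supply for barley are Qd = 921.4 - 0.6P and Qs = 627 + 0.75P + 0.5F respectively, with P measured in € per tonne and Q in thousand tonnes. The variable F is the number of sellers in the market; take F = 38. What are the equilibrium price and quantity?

With F = 38, supply is Qs = 646 + 0.75P.
At equilibrium Qd = Qs, so 921.4 - 0.6P = 646 + 0.75P; collecting terms, 275.4 = 1.35P and P* = 204.
From the demand curve, Q* = 921.4 - 0.6(204) = 799.

P* = 204, Q* = 799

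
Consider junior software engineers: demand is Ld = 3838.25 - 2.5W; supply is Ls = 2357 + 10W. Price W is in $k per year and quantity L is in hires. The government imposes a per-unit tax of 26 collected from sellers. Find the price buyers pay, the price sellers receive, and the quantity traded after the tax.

W_b = 139.3, W_s = 113.3, L = 3490

Sellers keep W_s = W_b - 26 per unit, so supply in terms of the buyer price is Ls = 2097 + 10W_b.
Equate demand and the shifted supply: 3838.25 - 2.5W_b = 2097 + 10W_b, giving 12.5W_b = 1741.25, so W_b = 139.3.
So W_s = 113.3 and the quantity traded is L = 3838.25 - 2.5(139.3) = 3490.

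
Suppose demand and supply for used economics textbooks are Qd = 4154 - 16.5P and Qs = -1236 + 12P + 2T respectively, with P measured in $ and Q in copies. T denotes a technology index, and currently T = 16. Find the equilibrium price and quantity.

P* = 188, Q* = 1052

With T = 16, supply is Qs = -1204 + 12P.
The market clears where 4154 - 16.5P = -1204 + 12P. Rearranging, 28.5P = 5358, hence P* = 188.
From the demand curve, Q* = 4154 - 16.5(188) = 1052.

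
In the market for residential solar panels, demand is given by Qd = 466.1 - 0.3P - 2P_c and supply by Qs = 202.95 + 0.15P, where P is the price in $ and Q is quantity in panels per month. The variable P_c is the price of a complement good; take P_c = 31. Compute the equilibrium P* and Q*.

With P_c = 31, demand is Qd = 404.1 - 0.3P.
At equilibrium Qd = Qs, so 404.1 - 0.3P = 202.95 + 0.15P; collecting terms, 201.15 = 0.45P and P* = 447.
Then Q* = 404.1 - 0.3(447) = 270.

P* = 447, Q* = 270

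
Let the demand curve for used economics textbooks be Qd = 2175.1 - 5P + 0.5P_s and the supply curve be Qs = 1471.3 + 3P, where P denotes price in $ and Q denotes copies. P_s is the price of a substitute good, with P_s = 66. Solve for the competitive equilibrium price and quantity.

With P_s = 66, demand is Qd = 2208.1 - 5P.
Set Qd = Qs: 2208.1 - 5P = 1471.3 + 3P, so 736.8 = 8P and P* = 92.1.
Substitute back: Q* = 2208.1 - 5(92.1) = 1747.6.

P* = 92.1, Q* = 1747.6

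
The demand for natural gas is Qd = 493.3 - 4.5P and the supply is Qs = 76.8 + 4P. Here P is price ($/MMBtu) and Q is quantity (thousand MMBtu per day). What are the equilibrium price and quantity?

P* = 49, Q* = 272.8

At equilibrium Qd = Qs, so 493.3 - 4.5P = 76.8 + 4P; collecting terms, 416.5 = 8.5P and P* = 49.
From the demand curve, Q* = 493.3 - 4.5(49) = 272.8.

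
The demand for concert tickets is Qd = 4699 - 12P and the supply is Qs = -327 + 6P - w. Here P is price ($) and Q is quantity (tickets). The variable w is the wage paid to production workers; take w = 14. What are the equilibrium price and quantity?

With w = 14, supply is Qs = -341 + 6P.
At equilibrium Qd = Qs, so 4699 - 12P = -341 + 6P; collecting terms, 5040 = 18P and P* = 280.
Substitute back: Q* = 4699 - 12(280) = 1339.

P* = 280, Q* = 1339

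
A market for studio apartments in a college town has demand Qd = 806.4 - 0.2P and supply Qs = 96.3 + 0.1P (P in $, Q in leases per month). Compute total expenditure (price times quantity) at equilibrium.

Total expenditure = 788211

Set Qd = Qs: 806.4 - 0.2P = 96.3 + 0.1P, so 710.1 = 0.3P and P* = 2367.
Substitute back: Q* = 806.4 - 0.2(2367) = 333.
Total expenditure = P* × Q* = 2367 × 333 = 788211.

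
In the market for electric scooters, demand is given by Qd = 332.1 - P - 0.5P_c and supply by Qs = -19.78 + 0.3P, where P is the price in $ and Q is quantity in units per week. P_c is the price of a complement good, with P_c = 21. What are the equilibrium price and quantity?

P* = 262.6, Q* = 59

With P_c = 21, demand is Qd = 321.6 - P.
Set Qd = Qs: 321.6 - P = -19.78 + 0.3P, so 341.38 = 1.3P and P* = 262.6.
Then Q* = 321.6 - 262.6 = 59.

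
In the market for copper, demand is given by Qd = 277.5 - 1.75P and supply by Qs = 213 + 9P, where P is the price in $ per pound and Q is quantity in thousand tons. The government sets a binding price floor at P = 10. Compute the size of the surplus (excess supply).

At P = 10: Qd = 260 and Qs = 303.
Surplus = Qs - Qd = 303 - 260 = 43.

Surplus = 43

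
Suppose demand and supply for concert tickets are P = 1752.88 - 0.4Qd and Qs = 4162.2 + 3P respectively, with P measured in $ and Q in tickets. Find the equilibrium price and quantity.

P* = 40, Q* = 4282.2

Inverting to quantity form: Qd = 4382.2 - 2.5P.
The market clears where 4382.2 - 2.5P = 4162.2 + 3P. Rearranging, 5.5P = 220, hence P* = 40.
Plugging P* into demand: Q* = 4382.2 - 2.5(40) = 4282.2.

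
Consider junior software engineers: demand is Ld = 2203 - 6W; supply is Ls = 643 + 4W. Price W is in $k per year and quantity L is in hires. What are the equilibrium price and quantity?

W* = 156, L* = 1267

Equating demand and supply, 2203 - 6W = 643 + 4W gives 10W = 1560, so W* = 156.
From the demand curve, L* = 2203 - 6(156) = 1267.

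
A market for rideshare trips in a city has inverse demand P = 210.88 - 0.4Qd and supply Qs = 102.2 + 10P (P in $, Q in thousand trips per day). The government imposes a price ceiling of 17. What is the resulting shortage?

Shortage = 212.5

Inverting to quantity form: Qd = 527.2 - 2.5P.
With P fixed at 17, quantity demanded is 484.7 and quantity supplied is 272.2.
Shortage = Qd - Qs = 484.7 - 272.2 = 212.5.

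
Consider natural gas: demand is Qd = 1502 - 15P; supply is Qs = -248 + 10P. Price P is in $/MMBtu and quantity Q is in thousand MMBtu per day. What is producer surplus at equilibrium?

Equating demand and supply, 1502 - 15P = -248 + 10P gives 25P = 1750, so P* = 70.
Then Q* = 1502 - 15(70) = 452.
Supply choke price (Qs = 0): P = 24.8. Producer surplus = ½ × (70 - 24.8) × 452 = 10215.2.

Producer surplus = 10215.2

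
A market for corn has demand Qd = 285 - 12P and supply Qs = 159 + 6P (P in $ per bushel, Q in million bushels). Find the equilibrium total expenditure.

Total expenditure = 1407

Set Qd = Qs: 285 - 12P = 159 + 6P, so 126 = 18P and P* = 7.
Plugging P* into demand: Q* = 285 - 12(7) = 201.
Total expenditure = P* × Q* = 7 × 201 = 1407.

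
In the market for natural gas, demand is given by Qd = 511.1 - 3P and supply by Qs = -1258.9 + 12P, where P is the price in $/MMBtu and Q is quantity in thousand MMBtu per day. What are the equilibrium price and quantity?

Equating demand and supply, 511.1 - 3P = -1258.9 + 12P gives 15P = 1770, so P* = 118.
Then Q* = 511.1 - 3(118) = 157.1.

P* = 118, Q* = 157.1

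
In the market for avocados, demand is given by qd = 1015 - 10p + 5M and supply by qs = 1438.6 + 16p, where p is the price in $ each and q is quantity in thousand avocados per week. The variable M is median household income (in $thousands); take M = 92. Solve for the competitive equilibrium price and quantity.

With M = 92, demand is qd = 1475 - 10p.
Equating demand and supply, 1475 - 10p = 1438.6 + 16p gives 26p = 36.4, so p* = 1.4.
Then q* = 1475 - 10(1.4) = 1461.

p* = 1.4, q* = 1461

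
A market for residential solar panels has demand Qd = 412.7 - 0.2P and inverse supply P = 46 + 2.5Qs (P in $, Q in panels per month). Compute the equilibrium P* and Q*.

Rewriting in direct form: Qs = -18.4 + 0.4P.
The market clears where 412.7 - 0.2P = -18.4 + 0.4P. Rearranging, 0.6P = 431.1, hence P* = 718.5.
Then Q* = 412.7 - 0.2(718.5) = 269.

P* = 718.5, Q* = 269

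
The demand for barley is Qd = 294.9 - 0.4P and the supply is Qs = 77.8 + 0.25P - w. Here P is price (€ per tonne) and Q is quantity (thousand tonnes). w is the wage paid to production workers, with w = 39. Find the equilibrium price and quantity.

P* = 394, Q* = 137.3

With w = 39, supply is Qs = 38.8 + 0.25P.
At equilibrium Qd = Qs, so 294.9 - 0.4P = 38.8 + 0.25P; collecting terms, 256.1 = 0.65P and P* = 394.
Then Q* = 294.9 - 0.4(394) = 137.3.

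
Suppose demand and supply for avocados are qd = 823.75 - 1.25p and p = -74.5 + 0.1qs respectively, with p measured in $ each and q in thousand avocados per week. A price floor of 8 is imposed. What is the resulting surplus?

Surplus = 11.25

Solving each curve for q: qs = 745 + 10p.
Evaluating both curves at the floor price 8 gives qd = 813.75, qs = 825.
Surplus = qs - qd = 825 - 813.75 = 11.25.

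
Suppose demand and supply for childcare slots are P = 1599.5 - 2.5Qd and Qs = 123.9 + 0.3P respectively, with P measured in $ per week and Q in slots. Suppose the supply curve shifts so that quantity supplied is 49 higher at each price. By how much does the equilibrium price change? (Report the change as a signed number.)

Inverting to quantity form: Qd = 639.8 - 0.4P.
Set Qd = Qs: 639.8 - 0.4P = 123.9 + 0.3P, so 515.9 = 0.7P and P* = 737.
Plugging P* into demand: Q* = 639.8 - 0.4(737) = 345.
After the shift, supply is Qs = 172.9 + 0.3P.
The new intersection has 466.9 = 0.7P, i.e. P = 667, Q = 373.
ΔP = 667 - 737 = -70.

ΔP = -70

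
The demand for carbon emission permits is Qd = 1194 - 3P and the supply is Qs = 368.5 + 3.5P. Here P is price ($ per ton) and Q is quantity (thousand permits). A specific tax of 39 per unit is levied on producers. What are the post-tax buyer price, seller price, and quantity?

With a tax of 39 on producers, they supply based on the net price P_s = P_b - 39, so Qs = 232 + 3.5P_b.
Market clearing requires 1194 - 3P_b = 232 + 3.5P_b; hence 962 = 6.5P_b and P_b = 148.
So P_s = 109 and the quantity traded is Q = 1194 - 3(148) = 750.

P_b = 148, P_s = 109, Q = 750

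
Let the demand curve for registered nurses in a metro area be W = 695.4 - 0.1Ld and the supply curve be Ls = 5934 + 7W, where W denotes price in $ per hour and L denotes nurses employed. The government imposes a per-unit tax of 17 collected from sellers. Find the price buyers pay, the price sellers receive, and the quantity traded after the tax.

W_b = 67, W_s = 50, L = 6284

In direct form, Ld = 6954 - 10W.
Sellers keep W_s = W_b - 17 per unit, so supply in terms of the buyer price is Ls = 5815 + 7W_b.
Equate demand and the shifted supply: 6954 - 10W_b = 5815 + 7W_b, giving 17W_b = 1139, so W_b = 67.
So W_s = 50 and the quantity traded is L = 6954 - 10(67) = 6284.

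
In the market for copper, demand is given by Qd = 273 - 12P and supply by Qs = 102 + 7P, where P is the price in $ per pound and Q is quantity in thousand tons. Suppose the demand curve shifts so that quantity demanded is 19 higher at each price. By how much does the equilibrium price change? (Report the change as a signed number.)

ΔP = 1

The market clears where 273 - 12P = 102 + 7P. Rearranging, 19P = 171, hence P* = 9.
Then Q* = 273 - 12(9) = 165.
After the shift, demand is Qd = 292 - 12P.
New equilibrium: 190 = 19P, so P = 10 and Q = 172.
ΔP = 10 - 9 = 1.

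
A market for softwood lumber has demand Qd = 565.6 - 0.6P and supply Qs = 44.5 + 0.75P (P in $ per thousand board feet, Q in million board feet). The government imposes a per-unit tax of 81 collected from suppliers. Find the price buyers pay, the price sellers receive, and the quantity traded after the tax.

The tax drives a wedge P_b - P_s = 81. Substituting P_s = P_b - 81 into supply: Qs = -16.25 + 0.75P_b.
Equate demand and the shifted supply: 565.6 - 0.6P_b = -16.25 + 0.75P_b, giving 1.35P_b = 581.85, so P_b = 431.
Then P_s = 431 - 81 = 350 and Q = 565.6 - 0.6(431) = 307.

P_b = 431, P_s = 350, Q = 307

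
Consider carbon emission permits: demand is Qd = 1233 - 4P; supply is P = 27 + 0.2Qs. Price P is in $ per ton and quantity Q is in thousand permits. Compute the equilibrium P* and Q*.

Rewriting in direct form: Qs = -135 + 5P.
Set Qd = Qs: 1233 - 4P = -135 + 5P, so 1368 = 9P and P* = 152.
Then Q* = 1233 - 4(152) = 625.

P* = 152, Q* = 625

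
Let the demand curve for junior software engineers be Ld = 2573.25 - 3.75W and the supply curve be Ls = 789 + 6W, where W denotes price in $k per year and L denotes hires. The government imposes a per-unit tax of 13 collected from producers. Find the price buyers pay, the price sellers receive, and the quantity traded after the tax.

The tax drives a wedge W_b - W_s = 13. Substituting W_s = W_b - 13 into supply: Ls = 711 + 6W_b.
Set Ld = Ls: 2573.25 - 3.75W_b = 711 + 6W_b, so 1862.25 = 9.75W_b and W_b = 191.
So W_s = 178 and the quantity traded is L = 2573.25 - 3.75(191) = 1857.

W_b = 191, W_s = 178, L = 1857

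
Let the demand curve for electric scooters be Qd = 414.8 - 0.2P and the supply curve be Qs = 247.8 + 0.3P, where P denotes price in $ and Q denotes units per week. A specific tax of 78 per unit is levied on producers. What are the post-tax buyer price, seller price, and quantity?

P_b = 380.8, P_s = 302.8, Q = 338.64

Producers keep P_s = P_b - 78 per unit, so supply in terms of the buyer price is Qs = 224.4 + 0.3P_b.
Set Qd = Qs: 414.8 - 0.2P_b = 224.4 + 0.3P_b, so 190.4 = 0.5P_b and P_b = 380.8.
Then P_s = 380.8 - 78 = 302.8 and Q = 414.8 - 0.2(380.8) = 338.64.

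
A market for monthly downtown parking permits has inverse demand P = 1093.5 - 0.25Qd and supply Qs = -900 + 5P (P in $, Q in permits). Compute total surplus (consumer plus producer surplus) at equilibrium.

Total surplus = 927202.5

Rewriting in direct form: Qd = 4374 - 4P.
Set Qd = Qs: 4374 - 4P = -900 + 5P, so 5274 = 9P and P* = 586.
Plugging P* into demand: Q* = 4374 - 4(586) = 2030.
Demand choke price = 1093.5; supply choke price = 180. CS = ½(1093.5 - 586)(2030) = 515112.5; PS = ½(586 - 180)(2030) = 412090. Total surplus = 927202.5.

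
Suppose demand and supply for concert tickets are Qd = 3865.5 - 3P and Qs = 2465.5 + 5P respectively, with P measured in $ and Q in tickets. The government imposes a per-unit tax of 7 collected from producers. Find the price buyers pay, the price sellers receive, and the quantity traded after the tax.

With a tax of 7 on producers, they supply based on the net price P_s = P_b - 7, so Qs = 2430.5 + 5P_b.
Equate demand and the shifted supply: 3865.5 - 3P_b = 2430.5 + 5P_b, giving 8P_b = 1435, so P_b = 179.375.
So P_s = 172.375 and the quantity traded is Q = 3865.5 - 3(179.375) = 3327.375.

P_b = 179.375, P_s = 172.375, Q = 3327.375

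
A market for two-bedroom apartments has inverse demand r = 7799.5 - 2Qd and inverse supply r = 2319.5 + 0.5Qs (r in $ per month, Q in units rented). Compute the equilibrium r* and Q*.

r* = 3415.5, Q* = 2192

In direct form, Qd = 3899.75 - 0.5r and Qs = -4639 + 2r.
The market clears where 3899.75 - 0.5r = -4639 + 2r. Rearranging, 2.5r = 8538.75, hence r* = 3415.5.
Plugging r* into demand: Q* = 3899.75 - 0.5(3415.5) = 2192.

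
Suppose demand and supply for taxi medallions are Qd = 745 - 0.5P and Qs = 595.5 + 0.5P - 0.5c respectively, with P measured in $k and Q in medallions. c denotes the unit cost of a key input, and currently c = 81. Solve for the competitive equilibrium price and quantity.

P* = 190, Q* = 650

With c = 81, supply is Qs = 555 + 0.5P.
Equating demand and supply, 745 - 0.5P = 555 + 0.5P gives P = 190, so P* = 190.
From the demand curve, Q* = 745 - 0.5(190) = 650.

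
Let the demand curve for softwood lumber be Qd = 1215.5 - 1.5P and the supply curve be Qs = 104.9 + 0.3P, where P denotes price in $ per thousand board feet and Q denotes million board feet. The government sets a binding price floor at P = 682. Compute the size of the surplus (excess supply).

Surplus = 117

With P fixed at 682, quantity demanded is 192.5 and quantity supplied is 309.5.
Surplus = Qs - Qd = 309.5 - 192.5 = 117.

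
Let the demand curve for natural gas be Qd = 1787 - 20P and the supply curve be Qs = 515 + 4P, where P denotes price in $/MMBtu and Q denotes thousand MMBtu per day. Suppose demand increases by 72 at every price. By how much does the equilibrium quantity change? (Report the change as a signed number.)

ΔQ = 12

Set Qd = Qs: 1787 - 20P = 515 + 4P, so 1272 = 24P and P* = 53.
Plugging P* into demand: Q* = 1787 - 20(53) = 727.
After the shift, demand is Qd = 1859 - 20P.
New equilibrium: 1344 = 24P, so P = 56 and Q = 739.
ΔQ = 739 - 727 = 12.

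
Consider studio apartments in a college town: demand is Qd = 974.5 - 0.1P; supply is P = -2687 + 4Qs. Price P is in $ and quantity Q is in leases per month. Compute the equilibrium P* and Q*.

In direct form, Qs = 671.75 + 0.25P.
Set Qd = Qs: 974.5 - 0.1P = 671.75 + 0.25P, so 302.75 = 0.35P and P* = 865.
From the demand curve, Q* = 974.5 - 0.1(865) = 888.

P* = 865, Q* = 888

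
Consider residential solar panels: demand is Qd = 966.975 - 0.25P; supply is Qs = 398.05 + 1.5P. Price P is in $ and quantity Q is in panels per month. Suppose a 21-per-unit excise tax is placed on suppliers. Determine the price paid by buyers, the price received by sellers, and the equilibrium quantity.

P_b = 343.1, P_s = 322.1, Q = 881.2

The tax drives a wedge P_b - P_s = 21. Substituting P_s = P_b - 21 into supply: Qs = 366.55 + 1.5P_b.
Set Qd = Qs: 966.975 - 0.25P_b = 366.55 + 1.5P_b, so 600.425 = 1.75P_b and P_b = 343.1.
So P_s = 322.1 and the quantity traded is Q = 966.975 - 0.25(343.1) = 881.2.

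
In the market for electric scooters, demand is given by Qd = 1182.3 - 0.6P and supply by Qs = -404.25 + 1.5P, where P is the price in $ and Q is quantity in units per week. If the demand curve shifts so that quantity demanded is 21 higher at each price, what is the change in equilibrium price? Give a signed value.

The market clears where 1182.3 - 0.6P = -404.25 + 1.5P. Rearranging, 2.1P = 1586.55, hence P* = 755.5.
From the demand curve, Q* = 1182.3 - 0.6(755.5) = 729.
After the shift, demand is Qd = 1203.3 - 0.6P.
The new intersection has 1607.55 = 2.1P, i.e. P = 765.5, Q = 744.
ΔP = 765.5 - 755.5 = 10.

ΔP = 10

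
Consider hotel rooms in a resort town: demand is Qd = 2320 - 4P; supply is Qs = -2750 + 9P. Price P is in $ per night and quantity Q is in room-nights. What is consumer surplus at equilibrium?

Consumer surplus = 72200

Equating demand and supply, 2320 - 4P = -2750 + 9P gives 13P = 5070, so P* = 390.
From the demand curve, Q* = 2320 - 4(390) = 760.
Demand choke price (Qd = 0): P = 2320/4 = 580. Consumer surplus = ½ × (580 - 390) × 760 = 72200.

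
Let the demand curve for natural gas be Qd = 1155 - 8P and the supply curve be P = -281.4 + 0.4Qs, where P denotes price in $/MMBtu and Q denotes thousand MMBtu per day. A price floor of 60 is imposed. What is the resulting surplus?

Surplus = 178.5

Solving each curve for Q: Qs = 703.5 + 2.5P.
Evaluating both curves at the floor price 60 gives Qd = 675, Qs = 853.5.
Surplus = Qs - Qd = 853.5 - 675 = 178.5.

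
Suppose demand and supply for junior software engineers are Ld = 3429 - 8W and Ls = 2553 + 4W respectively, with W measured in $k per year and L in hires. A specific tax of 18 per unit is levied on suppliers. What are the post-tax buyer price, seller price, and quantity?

W_b = 79, W_s = 61, L = 2797

The tax drives a wedge W_b - W_s = 18. Substituting W_s = W_b - 18 into supply: Ls = 2481 + 4W_b.
Set Ld = Ls: 3429 - 8W_b = 2481 + 4W_b, so 948 = 12W_b and W_b = 79.
So W_s = 61 and the quantity traded is L = 3429 - 8(79) = 2797.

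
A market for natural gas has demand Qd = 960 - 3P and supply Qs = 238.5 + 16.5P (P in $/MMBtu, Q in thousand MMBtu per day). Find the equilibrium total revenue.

At equilibrium Qd = Qs, so 960 - 3P = 238.5 + 16.5P; collecting terms, 721.5 = 19.5P and P* = 37.
Then Q* = 960 - 3(37) = 849.
Total revenue = P* × Q* = 37 × 849 = 31413.

Total revenue = 31413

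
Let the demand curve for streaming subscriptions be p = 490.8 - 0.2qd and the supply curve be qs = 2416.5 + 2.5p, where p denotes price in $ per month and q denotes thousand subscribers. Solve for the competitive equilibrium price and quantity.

p* = 5, q* = 2429

Rewriting in direct form: qd = 2454 - 5p.
The market clears where 2454 - 5p = 2416.5 + 2.5p. Rearranging, 7.5p = 37.5, hence p* = 5.
Then q* = 2454 - 5(5) = 2429.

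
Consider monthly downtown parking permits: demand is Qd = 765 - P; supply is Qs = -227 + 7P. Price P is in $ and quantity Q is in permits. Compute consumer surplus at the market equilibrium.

Consumer surplus = 205440.5

The market clears where 765 - P = -227 + 7P. Rearranging, 8P = 992, hence P* = 124.
Substitute back: Q* = 765 - 124 = 641.
Demand choke price (Qd = 0): P = 765. Consumer surplus = ½ × (765 - 124) × 641 = 205440.5.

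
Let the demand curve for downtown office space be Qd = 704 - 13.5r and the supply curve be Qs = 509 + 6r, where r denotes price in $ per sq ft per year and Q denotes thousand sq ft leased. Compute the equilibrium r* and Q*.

At equilibrium Qd = Qs, so 704 - 13.5r = 509 + 6r; collecting terms, 195 = 19.5r and r* = 10.
Then Q* = 704 - 13.5(10) = 569.

r* = 10, Q* = 569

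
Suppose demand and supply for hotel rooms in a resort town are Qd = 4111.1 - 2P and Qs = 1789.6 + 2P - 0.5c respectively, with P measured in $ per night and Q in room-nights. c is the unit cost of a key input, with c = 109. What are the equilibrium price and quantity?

P* = 594, Q* = 2923.1

With c = 109, supply is Qs = 1735.1 + 2P.
Set Qd = Qs: 4111.1 - 2P = 1735.1 + 2P, so 2376 = 4P and P* = 594.
From the demand curve, Q* = 4111.1 - 2(594) = 2923.1.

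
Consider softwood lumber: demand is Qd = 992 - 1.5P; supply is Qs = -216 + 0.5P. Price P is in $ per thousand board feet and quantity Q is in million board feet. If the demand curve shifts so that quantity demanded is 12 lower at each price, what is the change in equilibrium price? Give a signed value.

The market clears where 992 - 1.5P = -216 + 0.5P. Rearranging, 2P = 1208, hence P* = 604.
Substitute back: Q* = 992 - 1.5(604) = 86.
After the shift, demand is Qd = 980 - 1.5P.
The new intersection has 1196 = 2P, i.e. P = 598, Q = 83.
ΔP = 598 - 604 = -6.

ΔP = -6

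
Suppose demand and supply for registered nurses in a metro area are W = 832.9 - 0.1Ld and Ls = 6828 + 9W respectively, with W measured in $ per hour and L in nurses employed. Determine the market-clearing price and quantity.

Inverting to quantity form: Ld = 8329 - 10W.
Set Ld = Ls: 8329 - 10W = 6828 + 9W, so 1501 = 19W and W* = 79.
Plugging W* into demand: L* = 8329 - 10(79) = 7539.

W* = 79, L* = 7539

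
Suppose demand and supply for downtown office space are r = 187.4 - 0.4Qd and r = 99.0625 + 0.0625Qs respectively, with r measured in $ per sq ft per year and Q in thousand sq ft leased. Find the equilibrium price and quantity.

In direct form, Qd = 468.5 - 2.5r and Qs = -1585 + 16r.
Equating demand and supply, 468.5 - 2.5r = -1585 + 16r gives 18.5r = 2053.5, so r* = 111.
From the demand curve, Q* = 468.5 - 2.5(111) = 191.

r* = 111, Q* = 191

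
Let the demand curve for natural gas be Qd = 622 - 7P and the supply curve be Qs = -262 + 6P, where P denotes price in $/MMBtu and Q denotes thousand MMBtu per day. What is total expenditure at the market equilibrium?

Total expenditure = 9928

The market clears where 622 - 7P = -262 + 6P. Rearranging, 13P = 884, hence P* = 68.
Then Q* = 622 - 7(68) = 146.
Total expenditure = P* × Q* = 68 × 146 = 9928.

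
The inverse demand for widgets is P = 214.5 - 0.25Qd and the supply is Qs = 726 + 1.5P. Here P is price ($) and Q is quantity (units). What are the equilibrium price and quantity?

P* = 24, Q* = 762

Rewriting in direct form: Qd = 858 - 4P.
The market clears where 858 - 4P = 726 + 1.5P. Rearranging, 5.5P = 132, hence P* = 24.
From the demand curve, Q* = 858 - 4(24) = 762.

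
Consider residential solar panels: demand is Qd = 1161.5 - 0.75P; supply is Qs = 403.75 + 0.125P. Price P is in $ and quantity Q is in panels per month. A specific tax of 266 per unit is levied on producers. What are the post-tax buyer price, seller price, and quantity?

P_b = 904, P_s = 638, Q = 483.5

The tax drives a wedge P_b - P_s = 266. Substituting P_s = P_b - 266 into supply: Qs = 370.5 + 0.125P_b.
Equate demand and the shifted supply: 1161.5 - 0.75P_b = 370.5 + 0.125P_b, giving 0.875P_b = 791, so P_b = 904.
So P_s = 638 and the quantity traded is Q = 1161.5 - 0.75(904) = 483.5.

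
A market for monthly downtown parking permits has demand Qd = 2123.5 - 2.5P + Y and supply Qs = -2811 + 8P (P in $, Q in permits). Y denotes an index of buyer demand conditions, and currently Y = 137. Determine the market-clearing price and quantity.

P* = 483, Q* = 1053

With Y = 137, demand is Qd = 2260.5 - 2.5P.
At equilibrium Qd = Qs, so 2260.5 - 2.5P = -2811 + 8P; collecting terms, 5071.5 = 10.5P and P* = 483.
Plugging P* into demand: Q* = 2260.5 - 2.5(483) = 1053.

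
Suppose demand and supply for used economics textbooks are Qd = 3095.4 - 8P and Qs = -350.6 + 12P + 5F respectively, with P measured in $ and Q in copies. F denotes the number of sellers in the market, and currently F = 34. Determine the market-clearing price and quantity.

P* = 163.8, Q* = 1785

With F = 34, supply is Qs = -180.6 + 12P.
Equating demand and supply, 3095.4 - 8P = -180.6 + 12P gives 20P = 3276, so P* = 163.8.
From the demand curve, Q* = 3095.4 - 8(163.8) = 1785.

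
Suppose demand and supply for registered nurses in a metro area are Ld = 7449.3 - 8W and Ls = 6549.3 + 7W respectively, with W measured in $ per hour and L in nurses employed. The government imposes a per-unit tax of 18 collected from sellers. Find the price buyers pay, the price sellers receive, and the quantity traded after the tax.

Sellers keep W_s = W_b - 18 per unit, so supply in terms of the buyer price is Ls = 6423.3 + 7W_b.
Set Ld = Ls: 7449.3 - 8W_b = 6423.3 + 7W_b, so 1026 = 15W_b and W_b = 68.4.
Then W_s = 68.4 - 18 = 50.4 and L = 7449.3 - 8(68.4) = 6902.1.

W_b = 68.4, W_s = 50.4, L = 6902.1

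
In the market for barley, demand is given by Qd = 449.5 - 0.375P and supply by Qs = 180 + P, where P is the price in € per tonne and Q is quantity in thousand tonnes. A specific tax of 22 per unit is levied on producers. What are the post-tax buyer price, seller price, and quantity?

P_b = 212, P_s = 190, Q = 370

The tax drives a wedge P_b - P_s = 22. Substituting P_s = P_b - 22 into supply: Qs = 158 + P_b.
Set Qd = Qs: 449.5 - 0.375P_b = 158 + P_b, so 291.5 = 1.375P_b and P_b = 212.
Then P_s = 212 - 22 = 190 and Q = 449.5 - 0.375(212) = 370.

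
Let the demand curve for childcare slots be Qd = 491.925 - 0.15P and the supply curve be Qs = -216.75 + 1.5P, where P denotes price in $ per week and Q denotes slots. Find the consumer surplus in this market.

Consumer surplus = 609187.5

At equilibrium Qd = Qs, so 491.925 - 0.15P = -216.75 + 1.5P; collecting terms, 708.675 = 1.65P and P* = 429.5.
Substitute back: Q* = 491.925 - 0.15(429.5) = 427.5.
Demand choke price (Qd = 0): P = 491.925/0.15 = 3279.5. Consumer surplus = ½ × (3279.5 - 429.5) × 427.5 = 609187.5.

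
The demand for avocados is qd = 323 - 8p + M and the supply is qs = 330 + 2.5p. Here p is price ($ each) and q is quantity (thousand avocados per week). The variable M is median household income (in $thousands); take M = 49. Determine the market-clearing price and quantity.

With M = 49, demand is qd = 372 - 8p.
The market clears where 372 - 8p = 330 + 2.5p. Rearranging, 10.5p = 42, hence p* = 4.
From the demand curve, q* = 372 - 8(4) = 340.

p* = 4, q* = 340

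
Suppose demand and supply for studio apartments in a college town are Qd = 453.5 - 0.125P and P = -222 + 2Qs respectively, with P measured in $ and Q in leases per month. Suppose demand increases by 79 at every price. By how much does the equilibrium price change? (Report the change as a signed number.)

In direct form, Qs = 111 + 0.5P.
The market clears where 453.5 - 0.125P = 111 + 0.5P. Rearranging, 0.625P = 342.5, hence P* = 548.
Plugging P* into demand: Q* = 453.5 - 0.125(548) = 385.
After the shift, demand is Qd = 532.5 - 0.125P.
The new intersection has 421.5 = 0.625P, i.e. P = 674.4, Q = 448.2.
ΔP = 674.4 - 548 = 126.4.

ΔP = 126.4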